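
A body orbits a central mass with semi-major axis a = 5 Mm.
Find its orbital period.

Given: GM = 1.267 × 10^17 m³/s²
a = 5 Mm = 5 × 10^6 m
GM = 1.267 × 10^17 m³/s²
a³ = 1.25 × 10^20 m³
T = 2π √(a³/GM) = 2π √((1.25 × 10^20) / (1.267 × 10^17)) = 2π × 31.4099 s
T = 197.354 s ≈ 3.289 minutes

Final answer: 3.289 minutes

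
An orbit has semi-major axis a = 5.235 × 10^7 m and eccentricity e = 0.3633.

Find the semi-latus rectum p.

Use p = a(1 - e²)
a = 5.235 × 10^7 m
e = 0.3633,  e² = 0.131987,  1 − e² = 0.868013
p = a(1 − e²) = 5.235 × 10^7 m × 0.868013 = 4.54405 × 10^7 m ≈ 4.544 × 10^7 m

Final answer: p = 4.544 × 10^7 m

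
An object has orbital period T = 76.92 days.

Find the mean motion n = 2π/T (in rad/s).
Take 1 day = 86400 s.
T = 76.92 days = 6.64589 × 10^6 s
n = 2π / (6.64589 × 10^6 s) = 9.45424 × 10^-7 rad/s ≈ 9.454 × 10^-7 rad/s

Final answer: n = 9.454 × 10^-7 rad/s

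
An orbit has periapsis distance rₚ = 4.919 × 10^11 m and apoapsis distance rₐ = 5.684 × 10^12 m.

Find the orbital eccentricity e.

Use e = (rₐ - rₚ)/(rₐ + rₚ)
rₚ = 4.919 × 10^11 m
rₐ = 5.684 × 10^12 m
rₐ − rₚ = 5.1921 × 10^12 m
rₐ + rₚ = 6.1759 × 10^12 m
e = (rₐ − rₚ)/(rₐ + rₚ) = 0.840703

Final answer: e = 0.8407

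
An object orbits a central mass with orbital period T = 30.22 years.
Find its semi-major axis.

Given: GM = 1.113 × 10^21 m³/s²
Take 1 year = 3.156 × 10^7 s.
T = 30.22 years = 9.53743 × 10^8 s
GM = 1.113 × 10^21 m³/s²
Kepler's third law: a³ = GM T² / (4π²)
T² = 9.09626 × 10^17 s²
a³ = (1.113 × 10^21) × (9.09626 × 10^17) / (4π²) = 2.56447 × 10^37 m³
a = (a³)^(1/3) = 2.94894 × 10^12 m ≈ 2.949 Tm

Final answer: 2.949 Tm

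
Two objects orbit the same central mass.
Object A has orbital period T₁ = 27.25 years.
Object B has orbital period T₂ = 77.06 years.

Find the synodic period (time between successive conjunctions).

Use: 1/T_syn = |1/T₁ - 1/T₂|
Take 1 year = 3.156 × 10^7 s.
T₁ = 27.25 years = 8.6001 × 10^8 s
T₂ = 77.06 years = 2.43201 × 10^9 s
1/T₁ = 1.16278 × 10^-9 s⁻¹
1/T₂ = 4.11182 × 10^-10 s⁻¹
|1/T₁ − 1/T₂| = 7.51595 × 10^-10 s⁻¹
T_syn = 1 / |1/T₁ − 1/T₂| = 1.3305 × 10^9 s ≈ 42.16 years

Final answer: T_syn = 42.16 years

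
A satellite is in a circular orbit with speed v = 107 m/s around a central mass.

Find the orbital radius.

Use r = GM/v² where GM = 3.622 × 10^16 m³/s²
v = 107 m/s
GM = 3.622 × 10^16 m³/s²
v² = 11449 m²/s²
r = GM/v² = (3.622 × 10^16) / 11449 = 3.1636 × 10^12 m ≈ 3.164 Tm

Final answer: 3.164 Tm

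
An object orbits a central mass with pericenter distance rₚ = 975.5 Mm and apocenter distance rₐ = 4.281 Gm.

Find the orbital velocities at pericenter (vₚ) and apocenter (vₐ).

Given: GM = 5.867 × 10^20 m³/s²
rₚ = 975.5 Mm = 9.755 × 10^8 m
rₐ = 4.281 Gm = 4.281 × 10^9 m
GM = 5.867 × 10^20 m³/s²
a = (rₚ + rₐ)/2 = 2.62825 × 10^9 m
Vis-viva: v² = GM (2/r − 1/a)
vₚ² = 5.867 × 10^20 × (2.05023 × 10^-9 − 3.80481 × 10^-10) = 9.79642 × 10^11 m²/s²
vₚ = 989769 m/s ≈ 989.8 km/s
vₐ² = 5.867 × 10^20 × (4.67181 × 10^-10 − 3.80481 × 10^-10) = 5.08665 × 10^10 m²/s²
vₐ = 225536 m/s ≈ 225.5 km/s

Final answer: vₚ = 989.8 km/s, vₐ = 225.5 km/s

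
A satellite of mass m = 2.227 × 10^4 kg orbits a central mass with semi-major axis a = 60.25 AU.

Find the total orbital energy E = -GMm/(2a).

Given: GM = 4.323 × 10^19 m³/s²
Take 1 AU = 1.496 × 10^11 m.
a = 60.25 AU = 9.0134 × 10^12 m
GM = 4.323 × 10^19 m³/s²
2a = 1.80268 × 10^13 m
GMm = 4.323 × 10^19 × 22270 = 9.62732 × 10^23 m³·kg/s²
E = −GMm/(2a) = -5.34056 × 10^10 J ≈ -53.41 GJ

Final answer: -53.41 GJ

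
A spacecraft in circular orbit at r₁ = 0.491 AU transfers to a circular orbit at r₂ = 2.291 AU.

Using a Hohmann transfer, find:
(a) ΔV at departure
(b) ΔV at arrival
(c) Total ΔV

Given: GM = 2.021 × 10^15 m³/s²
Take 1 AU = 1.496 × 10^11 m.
r₁ = 0.491 AU = 7.34536 × 10^10 m
r₂ = 2.291 AU = 3.42734 × 10^11 m
GM = 2.021 × 10^15 m³/s²
Transfer ellipse: a_t = (r₁ + r₂)/2 = 2.08094 × 10^11 m
Circular speed at r₁: v₁ = √(GM/r₁) = 165.873 m/s
Transfer speed at r₁ (periapsis): v₁ₜ = √(GM(2/r₁ − 1/a_t)) = 212.875 m/s
(a) ΔV₁ = v₁ₜ − v₁ = 47.0021 m/s ≈ 47 m/s
Circular speed at r₂: v₂ = √(GM/r₂) = 76.79 m/s
Transfer speed at r₂ (apoapsis): v₂ₜ = √(GM(2/r₂ − 1/a_t)) = 45.6228 m/s
(b) ΔV₂ = v₂ − v₂ₜ = 31.1672 m/s ≈ 31.17 m/s
(c) ΔV_total = ΔV₁ + ΔV₂ = 78.1693 m/s ≈ 78.17 m/s

Final answer:
(a) ΔV₁ = 47 m/s
(b) ΔV₂ = 31.17 m/s
(c) ΔV_total = 78.17 m/s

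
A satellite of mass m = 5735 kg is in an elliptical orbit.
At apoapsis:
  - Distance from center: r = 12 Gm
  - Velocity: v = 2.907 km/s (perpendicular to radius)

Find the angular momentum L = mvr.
r = 12 Gm = 1.2 × 10^10 m
v = 2.907 km/s = 2907 m/s
vr = 2907 × 1.2 × 10^10 = 3.4884 × 10^13 m²/s
L = m × vr = 5735 × 3.4884 × 10^13 = 2.0006 × 10^17 kg·m²/s ≈ 2.001 × 10^17 kg·m²/s

Final answer: L = 2.001 × 10^17 kg·m²/s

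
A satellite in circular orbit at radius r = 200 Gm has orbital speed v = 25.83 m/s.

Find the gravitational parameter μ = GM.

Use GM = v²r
r = 200 Gm = 2 × 10^11 m
v = 25.83 m/s
v² = 667.189 m²/s²
GM = v²r = 667.189 × 2 × 10^11 = 1.33438 × 10^14 m³/s²
GM ≈ 1.334 × 10^14 m³/s²

Final answer: GM = 1.334 × 10^14 m³/s²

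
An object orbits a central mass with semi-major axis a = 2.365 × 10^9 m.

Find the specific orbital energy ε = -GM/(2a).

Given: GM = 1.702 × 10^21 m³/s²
a = 2.365 × 10^9 m
GM = 1.702 × 10^21 m³/s²
2a = 4.73 × 10^9 m
ε = −GM/(2a) = -3.59831 × 10^11 J/kg ≈ -359.8 GJ/kg

Final answer: -359.8 GJ/kg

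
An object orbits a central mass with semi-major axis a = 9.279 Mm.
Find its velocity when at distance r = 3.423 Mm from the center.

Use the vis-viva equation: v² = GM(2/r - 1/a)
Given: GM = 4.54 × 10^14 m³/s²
a = 9.279 Mm = 9.279 × 10^6 m
r = 3.423 Mm = 3.423 × 10^6 m
GM = 4.54 × 10^14 m³/s²
2/r − 1/a = 5.84283 × 10^-7 − 1.0777 × 10^-7 = 4.76513 × 10^-7 m⁻¹
v² = GM (2/r − 1/a) = 2.16337 × 10^8 m²/s²
v = 14708.4 m/s ≈ 14.71 km/s

Final answer: 14.71 km/s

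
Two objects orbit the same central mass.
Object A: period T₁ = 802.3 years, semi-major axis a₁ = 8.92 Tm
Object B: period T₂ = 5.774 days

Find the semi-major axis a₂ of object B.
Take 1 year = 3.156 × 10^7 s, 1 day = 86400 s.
T₁ = 802.3 years = 2.53206 × 10^10 s
T₂ = 5.774 days = 498874 s
a₁ = 8.92 Tm = 8.92 × 10^12 m
Kepler's third law: (T₂/T₁)² = (a₂/a₁)³  ⇒  a₂ = a₁ (T₂/T₁)^(2/3)
T₂/T₁ = 1.97023 × 10^-5
(T₂/T₁)^(2/3) = 0.000729476
a₂ = 8.92 × 10^12 m × 0.000729476 = 6.50693 × 10^9 m ≈ 6.507 Gm

Final answer: a₂ = 6.507 Gm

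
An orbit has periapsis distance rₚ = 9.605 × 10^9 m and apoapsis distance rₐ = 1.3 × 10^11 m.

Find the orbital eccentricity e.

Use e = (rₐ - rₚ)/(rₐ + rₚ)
rₚ = 9.605 × 10^9 m
rₐ = 1.3 × 10^11 m
rₐ − rₚ = 1.20395 × 10^11 m
rₐ + rₚ = 1.39605 × 10^11 m
e = (rₐ − rₚ)/(rₐ + rₚ) = 0.862397

Final answer: e = 0.8624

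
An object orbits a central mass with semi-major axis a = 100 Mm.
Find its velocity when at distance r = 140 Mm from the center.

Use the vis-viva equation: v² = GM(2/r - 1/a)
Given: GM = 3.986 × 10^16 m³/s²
a = 100 Mm = 1 × 10^8 m
r = 140 Mm = 1.4 × 10^8 m
GM = 3.986 × 10^16 m³/s²
2/r − 1/a = 1.42857 × 10^-8 − 1 × 10^-8 = 4.28571 × 10^-9 m⁻¹
v² = GM (2/r − 1/a) = 1.70829 × 10^8 m²/s²
v = 13070.1 m/s ≈ 13.07 km/s

Final answer: 13.07 km/s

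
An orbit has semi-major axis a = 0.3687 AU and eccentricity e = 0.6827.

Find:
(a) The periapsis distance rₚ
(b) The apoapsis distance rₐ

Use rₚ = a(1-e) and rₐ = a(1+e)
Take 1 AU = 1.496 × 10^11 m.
a = 0.3687 AU = 5.51575 × 10^10 m
e = 0.6827:  1 − e = 0.3173,  1 + e = 1.6827
(a) rₚ = a(1 − e) = 5.51575 × 10^10 m × 0.3173 = 1.75015 × 10^10 m ≈ 0.117 AU
(b) rₐ = a(1 + e) = 5.51575 × 10^10 m × 1.6827 = 9.28136 × 10^10 m ≈ 0.6204 AU

Final answer:
(a) rₚ = 0.117 AU
(b) rₐ = 0.6204 AU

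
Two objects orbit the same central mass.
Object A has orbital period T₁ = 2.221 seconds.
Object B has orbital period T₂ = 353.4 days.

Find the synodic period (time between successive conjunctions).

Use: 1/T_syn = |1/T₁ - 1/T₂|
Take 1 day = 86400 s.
T₁ = 2.221 seconds
T₂ = 353.4 days = 3.05338 × 10^7 s
1/T₁ = 0.450248 s⁻¹
1/T₂ = 3.27506 × 10^-8 s⁻¹
|1/T₁ − 1/T₂| = 0.450248 s⁻¹
T_syn = 1 / |1/T₁ − 1/T₂| = 2.221 s ≈ 2.221 seconds

Final answer: T_syn = 2.221 seconds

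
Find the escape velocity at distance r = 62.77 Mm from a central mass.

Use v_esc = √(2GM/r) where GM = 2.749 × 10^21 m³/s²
r = 62.77 Mm = 6.277 × 10^7 m
GM = 2.749 × 10^21 m³/s²
2GM/r = 2 × (2.749 × 10^21) / (6.277 × 10^7) = 8.75896 × 10^13 m²/s²
v_esc = √(2GM/r) = 9.35893 × 10^6 m/s ≈ 9359 km/s

Final answer: 9359 km/s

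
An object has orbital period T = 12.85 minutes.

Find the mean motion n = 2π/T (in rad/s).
T = 12.85 minutes = 771 s
n = 2π / 771 s = 0.0081494 rad/s ≈ 0.008149 rad/s

Final answer: n = 0.008149 rad/s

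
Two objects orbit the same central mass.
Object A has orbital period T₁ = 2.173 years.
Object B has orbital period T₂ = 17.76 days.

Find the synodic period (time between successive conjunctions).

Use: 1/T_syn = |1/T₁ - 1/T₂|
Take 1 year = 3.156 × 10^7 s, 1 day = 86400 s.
T₁ = 2.173 years = 6.85799 × 10^7 s
T₂ = 17.76 days = 1.53446 × 10^6 s
1/T₁ = 1.45815 × 10^-8 s⁻¹
1/T₂ = 6.51693 × 10^-7 s⁻¹
|1/T₁ − 1/T₂| = 6.37112 × 10^-7 s⁻¹
T_syn = 1 / |1/T₁ − 1/T₂| = 1.56958 × 10^6 s ≈ 18.17 days

Final answer: T_syn = 18.17 days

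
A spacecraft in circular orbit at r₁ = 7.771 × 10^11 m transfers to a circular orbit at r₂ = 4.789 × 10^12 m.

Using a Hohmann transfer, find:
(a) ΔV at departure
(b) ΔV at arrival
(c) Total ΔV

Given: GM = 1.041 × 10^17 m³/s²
r₁ = 7.771 × 10^11 m
r₂ = 4.789 × 10^12 m
GM = 1.041 × 10^17 m³/s²
Transfer ellipse: a_t = (r₁ + r₂)/2 = 2.78305 × 10^12 m
Circular speed at r₁: v₁ = √(GM/r₁) = 366.005 m/s
Transfer speed at r₁ (periapsis): v₁ₜ = √(GM(2/r₁ − 1/a_t)) = 480.119 m/s
(a) ΔV₁ = v₁ₜ − v₁ = 114.114 m/s ≈ 114.1 m/s
Circular speed at r₂: v₂ = √(GM/r₂) = 147.436 m/s
Transfer speed at r₂ (apoapsis): v₂ₜ = √(GM(2/r₂ − 1/a_t)) = 77.9078 m/s
(b) ΔV₂ = v₂ − v₂ₜ = 69.528 m/s ≈ 69.53 m/s
(c) ΔV_total = ΔV₁ + ΔV₂ = 183.642 m/s ≈ 183.6 m/s

Final answer:
(a) ΔV₁ = 114.1 m/s
(b) ΔV₂ = 69.53 m/s
(c) ΔV_total = 183.6 m/s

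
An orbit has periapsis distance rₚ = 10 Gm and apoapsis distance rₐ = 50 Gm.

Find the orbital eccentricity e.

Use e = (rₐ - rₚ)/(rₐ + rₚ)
rₚ = 10 Gm = 1 × 10^10 m
rₐ = 50 Gm = 5 × 10^10 m
rₐ − rₚ = 4 × 10^10 m
rₐ + rₚ = 6 × 10^10 m
e = (rₐ − rₚ)/(rₐ + rₚ) = 0.666667

Final answer: e = 0.6667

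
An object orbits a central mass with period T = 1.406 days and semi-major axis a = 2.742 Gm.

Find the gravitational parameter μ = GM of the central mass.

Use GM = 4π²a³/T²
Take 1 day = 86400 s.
T = 1.406 days = 121478 s
a = 2.742 Gm = 2.742 × 10^9 m
a³ = 2.06159 × 10^28 m³
T² = 1.4757 × 10^10 s²
GM = 4π² × (2.06159 × 10^28) / (1.4757 × 10^10) = 5.51523 × 10^19 m³/s²
GM ≈ 5.515 × 10^19 m³/s²

Final answer: GM = 5.515 × 10^19 m³/s²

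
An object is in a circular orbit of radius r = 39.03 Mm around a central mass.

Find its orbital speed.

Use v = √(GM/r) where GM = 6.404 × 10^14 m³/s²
r = 39.03 Mm = 3.903 × 10^7 m
GM = 6.404 × 10^14 m³/s²
GM/r = (6.404 × 10^14) / (3.903 × 10^7) = 1.64079 × 10^7 m²/s²
v = √(GM/r) = 4050.67 m/s ≈ 4.051 km/s

Final answer: 4.051 km/s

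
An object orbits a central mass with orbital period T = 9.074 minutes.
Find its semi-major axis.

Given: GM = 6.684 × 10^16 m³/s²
T = 9.074 minutes = 544.44 s
GM = 6.684 × 10^16 m³/s²
Kepler's third law: a³ = GM T² / (4π²)
T² = 296415 s²
a³ = (6.684 × 10^16) × 296415 / (4π²) = 5.01853 × 10^20 m³
a = (a³)^(1/3) = 7.9468 × 10^6 m ≈ 7.947 × 10^6 m

Final answer: 7.947 × 10^6 m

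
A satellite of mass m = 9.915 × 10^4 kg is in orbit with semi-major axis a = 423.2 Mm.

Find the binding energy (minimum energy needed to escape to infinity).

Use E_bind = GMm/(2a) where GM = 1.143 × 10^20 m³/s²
a = 423.2 Mm = 4.232 × 10^8 m
GM = 1.143 × 10^20 m³/s²
m = 9.915 × 10^4 kg
GMm = 1.143 × 10^20 × 99150 = 1.13328 × 10^25 m³·kg/s²
2a = 8.464 × 10^8 m
E_bind = GMm/(2a) = 1.33895 × 10^16 J ≈ 13.39 PJ

Final answer: 13.39 PJ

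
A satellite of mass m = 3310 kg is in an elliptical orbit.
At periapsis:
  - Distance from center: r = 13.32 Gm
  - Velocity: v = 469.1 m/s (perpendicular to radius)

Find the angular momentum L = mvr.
r = 13.32 Gm = 1.332 × 10^10 m
v = 469.1 m/s
vr = 469.1 × 1.332 × 10^10 = 6.24841 × 10^12 m²/s
L = m × vr = 3310 × 6.24841 × 10^12 = 2.06822 × 10^16 kg·m²/s ≈ 2.068 × 10^16 kg·m²/s

Final answer: L = 2.068 × 10^16 kg·m²/s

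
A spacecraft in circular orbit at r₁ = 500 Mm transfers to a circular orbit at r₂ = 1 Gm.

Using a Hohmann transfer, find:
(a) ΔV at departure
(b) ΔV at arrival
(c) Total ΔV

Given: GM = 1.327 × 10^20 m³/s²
r₁ = 500 Mm = 5 × 10^8 m
r₂ = 1 Gm = 1 × 10^9 m
GM = 1.327 × 10^20 m³/s²
Transfer ellipse: a_t = (r₁ + r₂)/2 = 7.5 × 10^8 m
Circular speed at r₁: v₁ = √(GM/r₁) = 515170 m/s
Transfer speed at r₁ (periapsis): v₁ₜ = √(GM(2/r₁ − 1/a_t)) = 594867 m/s
(a) ΔV₁ = v₁ₜ − v₁ = 79697.1 m/s ≈ 79.7 km/s
Circular speed at r₂: v₂ = √(GM/r₂) = 364280 m/s
Transfer speed at r₂ (apoapsis): v₂ₜ = √(GM(2/r₂ − 1/a_t)) = 297433 m/s
(b) ΔV₂ = v₂ − v₂ₜ = 66846.6 m/s ≈ 66.85 km/s
(c) ΔV_total = ΔV₁ + ΔV₂ = 146544 m/s ≈ 146.5 km/s

Final answer:
(a) ΔV₁ = 79.7 km/s
(b) ΔV₂ = 66.85 km/s
(c) ΔV_total = 146.5 km/s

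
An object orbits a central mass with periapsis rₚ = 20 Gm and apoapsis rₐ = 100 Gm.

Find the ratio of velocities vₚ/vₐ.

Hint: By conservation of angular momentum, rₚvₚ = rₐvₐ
rₚ = 20 Gm = 2 × 10^10 m
rₐ = 100 Gm = 1 × 10^11 m
rₚvₚ = rₐvₐ  ⇒  vₚ/vₐ = rₐ/rₚ
vₚ/vₐ = (1 × 10^11) / (2 × 10^10) = 5

Final answer: vₚ/vₐ = 5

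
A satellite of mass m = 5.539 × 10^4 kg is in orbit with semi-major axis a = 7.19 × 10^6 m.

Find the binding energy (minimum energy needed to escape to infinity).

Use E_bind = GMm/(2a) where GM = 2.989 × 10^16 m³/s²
a = 7.19 × 10^6 m
GM = 2.989 × 10^16 m³/s²
m = 5.539 × 10^4 kg
GMm = 2.989 × 10^16 × 55390 = 1.65561 × 10^21 m³·kg/s²
2a = 1.438 × 10^7 m
E_bind = GMm/(2a) = 1.15133 × 10^14 J ≈ 115.1 TJ

Final answer: 115.1 TJ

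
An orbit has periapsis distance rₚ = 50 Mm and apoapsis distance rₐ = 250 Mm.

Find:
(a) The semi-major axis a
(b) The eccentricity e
rₚ = 50 Mm = 5 × 10^7 m
rₐ = 250 Mm = 2.5 × 10^8 m
(a) a = (rₚ + rₐ)/2 = 1.5 × 10^8 m ≈ 150 Mm
(b) e = (rₐ − rₚ)/(rₐ + rₚ) = (2 × 10^8) / (3 × 10^8) = 0.666667

Final answer:
(a) a = 150 Mm
(b) e = 0.6667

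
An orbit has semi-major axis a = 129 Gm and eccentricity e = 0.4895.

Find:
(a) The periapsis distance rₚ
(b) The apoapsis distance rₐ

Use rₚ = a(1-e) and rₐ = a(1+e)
a = 129 Gm = 1.29 × 10^11 m
e = 0.4895:  1 − e = 0.5105,  1 + e = 1.4895
(a) rₚ = a(1 − e) = 1.29 × 10^11 m × 0.5105 = 6.58545 × 10^10 m ≈ 65.85 Gm
(b) rₐ = a(1 + e) = 1.29 × 10^11 m × 1.4895 = 1.92146 × 10^11 m ≈ 192.1 Gm

Final answer:
(a) rₚ = 65.85 Gm
(b) rₐ = 192.1 Gm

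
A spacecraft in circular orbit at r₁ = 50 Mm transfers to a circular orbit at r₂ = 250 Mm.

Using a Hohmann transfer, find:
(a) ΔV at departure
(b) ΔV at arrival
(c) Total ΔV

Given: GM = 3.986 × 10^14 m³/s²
r₁ = 50 Mm = 5 × 10^7 m
r₂ = 250 Mm = 2.5 × 10^8 m
GM = 3.986 × 10^14 m³/s²
Transfer ellipse: a_t = (r₁ + r₂)/2 = 1.5 × 10^8 m
Circular speed at r₁: v₁ = √(GM/r₁) = 2823.47 m/s
Transfer speed at r₁ (periapsis): v₁ₜ = √(GM(2/r₁ − 1/a_t)) = 3645.09 m/s
(a) ΔV₁ = v₁ₜ − v₁ = 821.615 m/s ≈ 821.6 m/s
Circular speed at r₂: v₂ = √(GM/r₂) = 1262.7 m/s
Transfer speed at r₂ (apoapsis): v₂ₜ = √(GM(2/r₂ − 1/a_t)) = 729.018 m/s
(b) ΔV₂ = v₂ − v₂ₜ = 533.678 m/s ≈ 533.7 m/s
(c) ΔV_total = ΔV₁ + ΔV₂ = 1355.29 m/s ≈ 1.355 km/s

Final answer:
(a) ΔV₁ = 821.6 m/s
(b) ΔV₂ = 533.7 m/s
(c) ΔV_total = 1.355 km/s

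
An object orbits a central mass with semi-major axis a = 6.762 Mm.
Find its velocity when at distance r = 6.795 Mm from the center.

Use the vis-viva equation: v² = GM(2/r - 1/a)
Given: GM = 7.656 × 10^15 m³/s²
a = 6.762 Mm = 6.762 × 10^6 m
r = 6.795 Mm = 6.795 × 10^6 m
GM = 7.656 × 10^15 m³/s²
2/r − 1/a = 2.94334 × 10^-7 − 1.47885 × 10^-7 = 1.46449 × 10^-7 m⁻¹
v² = GM (2/r − 1/a) = 1.12121 × 10^9 m²/s²
v = 33484.5 m/s ≈ 33.48 km/s

Final answer: 33.48 km/s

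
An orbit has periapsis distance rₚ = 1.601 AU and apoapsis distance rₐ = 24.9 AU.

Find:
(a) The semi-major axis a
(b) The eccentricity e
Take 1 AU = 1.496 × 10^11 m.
rₚ = 1.601 AU = 2.3951 × 10^11 m
rₐ = 24.9 AU = 3.72504 × 10^12 m
(a) a = (rₚ + rₐ)/2 = 1.98227 × 10^12 m ≈ 13.25 AU
(b) e = (rₐ − rₚ)/(rₐ + rₚ) = (3.48553 × 10^12) / (3.96455 × 10^12) = 0.879174

Final answer:
(a) a = 13.25 AU
(b) e = 0.8792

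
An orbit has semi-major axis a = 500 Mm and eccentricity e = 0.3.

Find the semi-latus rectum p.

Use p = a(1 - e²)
a = 500 Mm = 5 × 10^8 m
e = 0.3,  e² = 0.09,  1 − e² = 0.91
p = a(1 − e²) = 5 × 10^8 m × 0.91 = 4.55 × 10^8 m ≈ 455 Mm

Final answer: p = 455 Mm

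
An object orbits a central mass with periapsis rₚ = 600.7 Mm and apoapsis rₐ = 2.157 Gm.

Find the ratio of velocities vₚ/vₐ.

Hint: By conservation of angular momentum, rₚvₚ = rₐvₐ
rₚ = 600.7 Mm = 6.007 × 10^8 m
rₐ = 2.157 Gm = 2.157 × 10^9 m
rₚvₚ = rₐvₐ  ⇒  vₚ/vₐ = rₐ/rₚ
vₚ/vₐ = (2.157 × 10^9) / (6.007 × 10^8) = 3.59081

Final answer: vₚ/vₐ = 3.591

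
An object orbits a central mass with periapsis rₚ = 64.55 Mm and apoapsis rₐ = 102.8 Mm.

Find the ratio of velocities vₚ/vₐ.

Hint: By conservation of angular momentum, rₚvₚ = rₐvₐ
rₚ = 64.55 Mm = 6.455 × 10^7 m
rₐ = 102.8 Mm = 1.028 × 10^8 m
rₚvₚ = rₐvₐ  ⇒  vₚ/vₐ = rₐ/rₚ
vₚ/vₐ = (1.028 × 10^8) / (6.455 × 10^7) = 1.59256

Final answer: vₚ/vₐ = 1.593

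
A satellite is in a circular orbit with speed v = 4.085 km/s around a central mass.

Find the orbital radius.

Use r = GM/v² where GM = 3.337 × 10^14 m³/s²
v = 4.085 km/s = 4085 m/s
GM = 3.337 × 10^14 m³/s²
v² = 1.66872 × 10^7 m²/s²
r = GM/v² = (3.337 × 10^14) / (1.66872 × 10^7) = 1.99973 × 10^7 m ≈ 20 Mm

Final answer: 20 Mm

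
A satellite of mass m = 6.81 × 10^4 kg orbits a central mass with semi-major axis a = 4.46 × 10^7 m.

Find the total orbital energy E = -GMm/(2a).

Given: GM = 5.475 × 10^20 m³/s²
a = 4.46 × 10^7 m
GM = 5.475 × 10^20 m³/s²
2a = 8.92 × 10^7 m
GMm = 5.475 × 10^20 × 68100 = 3.72847 × 10^25 m³·kg/s²
E = −GMm/(2a) = -4.1799 × 10^17 J ≈ -418 PJ

Final answer: -418 PJ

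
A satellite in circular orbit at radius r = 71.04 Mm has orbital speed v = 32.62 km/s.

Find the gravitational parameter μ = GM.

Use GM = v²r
r = 71.04 Mm = 7.104 × 10^7 m
v = 32.62 km/s = 32620 m/s
v² = 1.06406 × 10^9 m²/s²
GM = v²r = 1.06406 × 10^9 × 7.104 × 10^7 = 7.55911 × 10^16 m³/s²
GM ≈ 7.559 × 10^16 m³/s²

Final answer: GM = 7.559 × 10^16 m³/s²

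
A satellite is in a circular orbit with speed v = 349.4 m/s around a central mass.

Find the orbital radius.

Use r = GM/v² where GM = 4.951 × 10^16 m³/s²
v = 349.4 m/s
GM = 4.951 × 10^16 m³/s²
v² = 122080 m²/s²
r = GM/v² = (4.951 × 10^16) / 122080 = 4.05553 × 10^11 m ≈ 405.6 Gm

Final answer: 405.6 Gm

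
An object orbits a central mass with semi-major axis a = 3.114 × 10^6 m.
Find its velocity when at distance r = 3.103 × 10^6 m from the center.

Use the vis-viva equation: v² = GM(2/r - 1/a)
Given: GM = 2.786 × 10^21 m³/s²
a = 3.114 × 10^6 m
r = 3.103 × 10^6 m
GM = 2.786 × 10^21 m³/s²
2/r − 1/a = 6.44538 × 10^-7 − 3.2113 × 10^-7 = 3.23407 × 10^-7 m⁻¹
v² = GM (2/r − 1/a) = 9.01012 × 10^14 m²/s²
v = 3.00169 × 10^7 m/s ≈ 3.002 × 10^4 km/s

Final answer: 3.002 × 10^4 km/s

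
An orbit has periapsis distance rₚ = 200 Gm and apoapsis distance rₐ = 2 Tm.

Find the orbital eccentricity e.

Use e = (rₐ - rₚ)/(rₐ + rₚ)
rₚ = 200 Gm = 2 × 10^11 m
rₐ = 2 Tm = 2 × 10^12 m
rₐ − rₚ = 1.8 × 10^12 m
rₐ + rₚ = 2.2 × 10^12 m
e = (rₐ − rₚ)/(rₐ + rₚ) = 0.818182

Final answer: e = 0.8182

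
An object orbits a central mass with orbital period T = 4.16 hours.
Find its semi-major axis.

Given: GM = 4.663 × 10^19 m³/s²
T = 4.16 hours = 14976 s
GM = 4.663 × 10^19 m³/s²
Kepler's third law: a³ = GM T² / (4π²)
T² = 2.24281 × 10^8 s²
a³ = (4.663 × 10^19) × (2.24281 × 10^8) / (4π²) = 2.64909 × 10^26 m³
a = (a³)^(1/3) = 6.42243 × 10^8 m ≈ 642.2 Mm

Final answer: 642.2 Mm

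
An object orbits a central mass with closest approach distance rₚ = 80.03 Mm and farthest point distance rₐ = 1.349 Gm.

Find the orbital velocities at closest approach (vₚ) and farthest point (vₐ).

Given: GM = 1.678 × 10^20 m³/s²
rₚ = 80.03 Mm = 8.003 × 10^7 m
rₐ = 1.349 Gm = 1.349 × 10^9 m
GM = 1.678 × 10^20 m³/s²
a = (rₚ + rₐ)/2 = 7.14515 × 10^8 m
Vis-viva: v² = GM (2/r − 1/a)
vₚ² = 1.678 × 10^20 × (2.49906 × 10^-8 − 1.39955 × 10^-9) = 3.95858 × 10^12 m²/s²
vₚ = 1.98962 × 10^6 m/s ≈ 1990 km/s
vₐ² = 1.678 × 10^20 × (1.48258 × 10^-9 − 1.39955 × 10^-9) = 1.39323 × 10^10 m²/s²
vₐ = 118035 m/s ≈ 118 km/s

Final answer: vₚ = 1990 km/s, vₐ = 118 km/s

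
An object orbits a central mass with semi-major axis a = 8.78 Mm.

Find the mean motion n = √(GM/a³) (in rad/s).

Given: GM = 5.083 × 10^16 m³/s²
a = 8.78 Mm = 8.78 × 10^6 m
GM = 5.083 × 10^16 m³/s²
a³ = 6.76836 × 10^20 m³
GM/a³ = (5.083 × 10^16) / (6.76836 × 10^20) = 7.50994 × 10^-5 s⁻²
n = √(GM/a³) = 0.00866599 rad/s ≈ 0.008666 rad/s

Final answer: n = 0.008666 rad/s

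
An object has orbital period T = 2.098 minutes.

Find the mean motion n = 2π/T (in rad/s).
T = 2.098 minutes = 125.88 s
n = 2π / 125.88 s = 0.0499141 rad/s ≈ 0.04991 rad/s

Final answer: n = 0.04991 rad/s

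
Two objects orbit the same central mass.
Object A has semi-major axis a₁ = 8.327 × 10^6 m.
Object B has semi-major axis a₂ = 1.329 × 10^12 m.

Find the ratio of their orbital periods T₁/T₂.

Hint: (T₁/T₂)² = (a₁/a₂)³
a₁ = 8.327 × 10^6 m
a₂ = 1.329 × 10^12 m
a₁/a₂ = 6.26561 × 10^-6
T₁/T₂ = (a₁/a₂)^(3/2) = (6.26561 × 10^-6)^1.5 = 1.56836 × 10^-8

Final answer: T₁/T₂ = 1.568 × 10^-8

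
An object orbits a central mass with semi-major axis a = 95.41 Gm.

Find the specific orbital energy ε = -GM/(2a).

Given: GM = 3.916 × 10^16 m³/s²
a = 95.41 Gm = 9.541 × 10^10 m
GM = 3.916 × 10^16 m³/s²
2a = 1.9082 × 10^11 m
ε = −GM/(2a) = -205220 J/kg ≈ -205.2 kJ/kg

Final answer: -205.2 kJ/kg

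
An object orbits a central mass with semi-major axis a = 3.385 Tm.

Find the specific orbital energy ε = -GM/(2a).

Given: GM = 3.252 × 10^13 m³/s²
a = 3.385 Tm = 3.385 × 10^12 m
GM = 3.252 × 10^13 m³/s²
2a = 6.77 × 10^12 m
ε = −GM/(2a) = -4.80355 J/kg ≈ -4.804 J/kg

Final answer: -4.804 J/kg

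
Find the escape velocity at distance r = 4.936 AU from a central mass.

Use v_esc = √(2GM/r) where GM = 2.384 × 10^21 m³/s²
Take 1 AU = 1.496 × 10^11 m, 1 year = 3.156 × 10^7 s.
r = 4.936 AU = 7.38426 × 10^11 m
GM = 2.384 × 10^21 m³/s²
2GM/r = 2 × (2.384 × 10^21) / (7.38426 × 10^11) = 6.45698 × 10^9 m²/s²
v_esc = √(2GM/r) = 80355.3 m/s ≈ 16.95 AU/year

Final answer: 16.95 AU/year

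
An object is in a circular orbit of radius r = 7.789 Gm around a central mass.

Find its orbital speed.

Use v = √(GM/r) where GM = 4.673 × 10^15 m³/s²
r = 7.789 Gm = 7.789 × 10^9 m
GM = 4.673 × 10^15 m³/s²
GM/r = (4.673 × 10^15) / (7.789 × 10^9) = 599949 m²/s²
v = √(GM/r) = 774.564 m/s ≈ 774.6 m/s

Final answer: 774.6 m/s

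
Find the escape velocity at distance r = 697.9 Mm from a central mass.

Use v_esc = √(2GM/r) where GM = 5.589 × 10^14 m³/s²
r = 697.9 Mm = 6.979 × 10^8 m
GM = 5.589 × 10^14 m³/s²
2GM/r = 2 × (5.589 × 10^14) / (6.979 × 10^8) = 1.60166 × 10^6 m²/s²
v_esc = √(2GM/r) = 1265.57 m/s ≈ 1.266 km/s

Final answer: 1.266 km/s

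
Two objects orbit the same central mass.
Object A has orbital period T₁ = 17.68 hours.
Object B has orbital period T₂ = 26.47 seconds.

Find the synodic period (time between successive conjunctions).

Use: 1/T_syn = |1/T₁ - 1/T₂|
T₁ = 17.68 hours = 63648 s
T₂ = 26.47 seconds
1/T₁ = 1.57114 × 10^-5 s⁻¹
1/T₂ = 0.0377786 s⁻¹
|1/T₁ − 1/T₂| = 0.0377629 s⁻¹
T_syn = 1 / |1/T₁ − 1/T₂| = 26.481 s ≈ 26.48 seconds

Final answer: T_syn = 26.48 seconds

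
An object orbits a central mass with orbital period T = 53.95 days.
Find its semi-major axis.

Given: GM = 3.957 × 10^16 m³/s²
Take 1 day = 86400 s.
T = 53.95 days = 4.66128 × 10^6 s
GM = 3.957 × 10^16 m³/s²
Kepler's third law: a³ = GM T² / (4π²)
T² = 2.17275 × 10^13 s²
a³ = (3.957 × 10^16) × (2.17275 × 10^13) / (4π²) = 2.17779 × 10^28 m³
a = (a³)^(1/3) = 2.79258 × 10^9 m ≈ 2.793 × 10^9 m

Final answer: 2.793 × 10^9 m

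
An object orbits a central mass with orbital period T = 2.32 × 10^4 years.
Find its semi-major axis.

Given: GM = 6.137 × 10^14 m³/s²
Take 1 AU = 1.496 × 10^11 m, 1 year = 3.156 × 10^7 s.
T = 2.32 × 10^4 years = 7.32192 × 10^11 s
GM = 6.137 × 10^14 m³/s²
Kepler's third law: a³ = GM T² / (4π²)
T² = 5.36105 × 10^23 s²
a³ = (6.137 × 10^14) × (5.36105 × 10^23) / (4π²) = 8.33386 × 10^36 m³
a = (a³)^(1/3) = 2.02744 × 10^12 m ≈ 13.55 AU

Final answer: 13.55 AU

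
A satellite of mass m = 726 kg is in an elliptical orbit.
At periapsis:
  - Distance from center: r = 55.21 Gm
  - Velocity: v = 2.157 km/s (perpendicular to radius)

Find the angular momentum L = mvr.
r = 55.21 Gm = 5.521 × 10^10 m
v = 2.157 km/s = 2157 m/s
vr = 2157 × 5.521 × 10^10 = 1.19088 × 10^14 m²/s
L = m × vr = 726 × 1.19088 × 10^14 = 8.64579 × 10^16 kg·m²/s ≈ 8.646 × 10^16 kg·m²/s

Final answer: L = 8.646 × 10^16 kg·m²/s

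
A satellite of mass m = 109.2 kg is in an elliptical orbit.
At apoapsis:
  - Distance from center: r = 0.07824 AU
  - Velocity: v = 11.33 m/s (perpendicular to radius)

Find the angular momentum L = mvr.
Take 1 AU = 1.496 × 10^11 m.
r = 0.07824 AU = 1.17047 × 10^10 m
v = 11.33 m/s
vr = 11.33 × 1.17047 × 10^10 = 1.32614 × 10^11 m²/s
L = m × vr = 109.2 × 1.32614 × 10^11 = 1.44815 × 10^13 kg·m²/s ≈ 1.448 × 10^13 kg·m²/s

Final answer: L = 1.448 × 10^13 kg·m²/s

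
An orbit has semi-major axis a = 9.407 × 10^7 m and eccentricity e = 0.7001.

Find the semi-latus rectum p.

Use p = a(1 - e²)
a = 9.407 × 10^7 m
e = 0.7001,  e² = 0.49014,  1 − e² = 0.50986
p = a(1 − e²) = 9.407 × 10^7 m × 0.50986 = 4.79625 × 10^7 m ≈ 4.796 × 10^7 m

Final answer: p = 4.796 × 10^7 m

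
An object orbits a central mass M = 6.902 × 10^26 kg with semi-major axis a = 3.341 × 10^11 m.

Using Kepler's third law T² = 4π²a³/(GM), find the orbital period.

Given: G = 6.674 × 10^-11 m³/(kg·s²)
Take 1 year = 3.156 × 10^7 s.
M = 6.902 × 10^26 kg
GM = G × M = 6.674 × 10^-11 × 6.902 × 10^26 = 4.60639 × 10^16 m³/s²
a = 3.341 × 10^11 m
a³ = 3.72932 × 10^34 m³
T = 2π √(a³/GM) = 2π √((3.72932 × 10^34) / (4.60639 × 10^16)) = 2π × 8.99775 × 10^8 s
T = 5.65346 × 10^9 s ≈ 179.1 years

Final answer: 179.1 years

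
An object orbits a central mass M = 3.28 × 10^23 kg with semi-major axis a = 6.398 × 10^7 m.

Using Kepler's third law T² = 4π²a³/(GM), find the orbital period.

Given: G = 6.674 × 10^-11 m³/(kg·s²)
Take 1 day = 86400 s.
M = 3.28 × 10^23 kg
GM = G × M = 6.674 × 10^-11 × 3.28 × 10^23 = 2.18907 × 10^13 m³/s²
a = 6.398 × 10^7 m
a³ = 2.61898 × 10^23 m³
T = 2π √(a³/GM) = 2π √((2.61898 × 10^23) / (2.18907 × 10^13)) = 2π × 109380 s
T = 687252 s ≈ 7.954 days

Final answer: 7.954 days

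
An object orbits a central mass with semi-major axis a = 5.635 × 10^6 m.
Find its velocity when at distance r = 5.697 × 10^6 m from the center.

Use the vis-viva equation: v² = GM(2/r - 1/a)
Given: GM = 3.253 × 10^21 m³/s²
a = 5.635 × 10^6 m
r = 5.697 × 10^6 m
GM = 3.253 × 10^21 m³/s²
2/r − 1/a = 3.51062 × 10^-7 − 1.77462 × 10^-7 = 1.736 × 10^-7 m⁻¹
v² = GM (2/r − 1/a) = 5.6472 × 10^14 m²/s²
v = 2.37638 × 10^7 m/s ≈ 2.376 × 10^4 km/s

Final answer: 2.376 × 10^4 km/s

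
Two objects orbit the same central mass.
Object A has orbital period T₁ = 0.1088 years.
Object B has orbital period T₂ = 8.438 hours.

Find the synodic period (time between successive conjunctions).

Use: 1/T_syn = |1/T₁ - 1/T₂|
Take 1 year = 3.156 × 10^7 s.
T₁ = 0.1088 years = 3.43373 × 10^6 s
T₂ = 8.438 hours = 30376.8 s
1/T₁ = 2.91229 × 10^-7 s⁻¹
1/T₂ = 3.29199 × 10^-5 s⁻¹
|1/T₁ − 1/T₂| = 3.26286 × 10^-5 s⁻¹
T_syn = 1 / |1/T₁ − 1/T₂| = 30647.9 s ≈ 8.513 hours

Final answer: T_syn = 8.513 hours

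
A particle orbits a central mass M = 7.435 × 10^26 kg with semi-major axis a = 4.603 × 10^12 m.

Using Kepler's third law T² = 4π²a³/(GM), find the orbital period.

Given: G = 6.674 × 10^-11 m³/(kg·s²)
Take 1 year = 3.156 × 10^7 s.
M = 7.435 × 10^26 kg
GM = G × M = 6.674 × 10^-11 × 7.435 × 10^26 = 4.96212 × 10^16 m³/s²
a = 4.603 × 10^12 m
a³ = 9.75266 × 10^37 m³
T = 2π √(a³/GM) = 2π √((9.75266 × 10^37) / (4.96212 × 10^16)) = 2π × 4.43331 × 10^10 s
T = 2.78553 × 10^11 s ≈ 8826 years

Final answer: 8826 years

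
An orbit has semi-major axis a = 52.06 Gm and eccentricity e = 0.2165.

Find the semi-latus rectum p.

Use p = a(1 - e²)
a = 52.06 Gm = 5.206 × 10^10 m
e = 0.2165,  e² = 0.0468722,  1 − e² = 0.953128
p = a(1 − e²) = 5.206 × 10^10 m × 0.953128 = 4.96198 × 10^10 m ≈ 49.62 Gm

Final answer: p = 49.62 Gm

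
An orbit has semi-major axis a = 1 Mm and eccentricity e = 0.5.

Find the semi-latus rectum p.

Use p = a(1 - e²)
a = 1 Mm = 1 × 10^6 m
e = 0.5,  e² = 0.25,  1 − e² = 0.75
p = a(1 − e²) = 1 × 10^6 m × 0.75 = 750000 m ≈ 750 km

Final answer: p = 750 km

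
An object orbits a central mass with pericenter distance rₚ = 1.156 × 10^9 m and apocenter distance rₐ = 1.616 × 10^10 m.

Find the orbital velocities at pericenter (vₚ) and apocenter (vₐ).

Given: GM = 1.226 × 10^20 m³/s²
rₚ = 1.156 × 10^9 m
rₐ = 1.616 × 10^10 m
GM = 1.226 × 10^20 m³/s²
a = (rₚ + rₐ)/2 = 8.658 × 10^9 m
Vis-viva: v² = GM (2/r − 1/a)
vₚ² = 1.226 × 10^20 × (1.7301 × 10^-9 − 1.155 × 10^-10) = 1.9795 × 10^11 m²/s²
vₚ = 444916 m/s ≈ 444.9 km/s
vₐ² = 1.226 × 10^20 × (1.23762 × 10^-10 − 1.155 × 10^-10) = 1.01295 × 10^9 m²/s²
vₐ = 31826.9 m/s ≈ 31.83 km/s

Final answer: vₚ = 444.9 km/s, vₐ = 31.83 km/s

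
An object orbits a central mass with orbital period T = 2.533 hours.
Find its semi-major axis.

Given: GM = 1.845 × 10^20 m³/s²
T = 2.533 hours = 9118.8 s
GM = 1.845 × 10^20 m³/s²
Kepler's third law: a³ = GM T² / (4π²)
T² = 8.31525 × 10^7 s²
a³ = (1.845 × 10^20) × (8.31525 × 10^7) / (4π²) = 3.88608 × 10^26 m³
a = (a³)^(1/3) = 7.29744 × 10^8 m ≈ 7.297 × 10^8 m

Final answer: 7.297 × 10^8 m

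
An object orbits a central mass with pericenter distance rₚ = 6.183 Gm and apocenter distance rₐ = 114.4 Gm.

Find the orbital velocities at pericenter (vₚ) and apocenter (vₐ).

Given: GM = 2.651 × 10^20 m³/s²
rₚ = 6.183 Gm = 6.183 × 10^9 m
rₐ = 114.4 Gm = 1.144 × 10^11 m
GM = 2.651 × 10^20 m³/s²
a = (rₚ + rₐ)/2 = 6.02915 × 10^10 m
Vis-viva: v² = GM (2/r − 1/a)
vₚ² = 2.651 × 10^20 × (3.23468 × 10^-10 − 1.65861 × 10^-11) = 8.13543 × 10^10 m²/s²
vₚ = 285227 m/s ≈ 285.2 km/s
vₐ² = 2.651 × 10^20 × (1.74825 × 10^-11 − 1.65861 × 10^-11) = 2.37644 × 10^8 m²/s²
vₐ = 15415.7 m/s ≈ 15.42 km/s

Final answer: vₚ = 285.2 km/s, vₐ = 15.42 km/s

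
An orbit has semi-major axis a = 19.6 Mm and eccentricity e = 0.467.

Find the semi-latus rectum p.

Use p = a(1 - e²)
a = 19.6 Mm = 1.96 × 10^7 m
e = 0.467,  e² = 0.218089,  1 − e² = 0.781911
p = a(1 − e²) = 1.96 × 10^7 m × 0.781911 = 1.53255 × 10^7 m ≈ 15.33 Mm

Final answer: p = 15.33 Mm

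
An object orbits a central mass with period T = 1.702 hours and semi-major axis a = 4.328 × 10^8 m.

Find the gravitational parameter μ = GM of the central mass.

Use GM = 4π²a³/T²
T = 1.702 hours = 6127.2 s
a = 4.328 × 10^8 m
a³ = 8.10703 × 10^25 m³
T² = 3.75426 × 10^7 s²
GM = 4π² × (8.10703 × 10^25) / (3.75426 × 10^7) = 8.52506 × 10^19 m³/s²
GM ≈ 8.525 × 10^19 m³/s²

Final answer: GM = 8.525 × 10^19 m³/s²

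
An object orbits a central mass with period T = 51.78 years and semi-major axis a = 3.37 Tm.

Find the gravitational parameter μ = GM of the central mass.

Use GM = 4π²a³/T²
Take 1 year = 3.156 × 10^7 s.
T = 51.78 years = 1.63418 × 10^9 s
a = 3.37 Tm = 3.37 × 10^12 m
a³ = 3.82728 × 10^37 m³
T² = 2.67053 × 10^18 s²
GM = 4π² × (3.82728 × 10^37) / (2.67053 × 10^18) = 5.65785 × 10^20 m³/s²
GM ≈ 5.658 × 10^20 m³/s²

Final answer: GM = 5.658 × 10^20 m³/s²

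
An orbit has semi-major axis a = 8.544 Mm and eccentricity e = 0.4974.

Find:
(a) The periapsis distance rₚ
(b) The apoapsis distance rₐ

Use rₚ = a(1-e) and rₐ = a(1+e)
a = 8.544 Mm = 8.544 × 10^6 m
e = 0.4974:  1 − e = 0.5026,  1 + e = 1.4974
(a) rₚ = a(1 − e) = 8.544 × 10^6 m × 0.5026 = 4.29421 × 10^6 m ≈ 4.294 Mm
(b) rₐ = a(1 + e) = 8.544 × 10^6 m × 1.4974 = 1.27938 × 10^7 m ≈ 12.79 Mm

Final answer:
(a) rₚ = 4.294 Mm
(b) rₐ = 12.79 Mm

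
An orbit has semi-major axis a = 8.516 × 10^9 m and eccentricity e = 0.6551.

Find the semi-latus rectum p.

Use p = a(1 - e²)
a = 8.516 × 10^9 m
e = 0.6551,  e² = 0.429156,  1 − e² = 0.570844
p = a(1 − e²) = 8.516 × 10^9 m × 0.570844 = 4.86131 × 10^9 m ≈ 4.861 × 10^9 m

Final answer: p = 4.861 × 10^9 m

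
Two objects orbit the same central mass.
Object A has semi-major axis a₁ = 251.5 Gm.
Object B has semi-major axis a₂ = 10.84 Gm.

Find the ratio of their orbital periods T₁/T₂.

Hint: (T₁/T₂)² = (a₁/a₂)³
a₁ = 251.5 Gm = 2.515 × 10^11 m
a₂ = 10.84 Gm = 1.084 × 10^10 m
a₁/a₂ = 23.2011
T₁/T₂ = (a₁/a₂)^(3/2) = (23.2011)^1.5 = 111.754

Final answer: T₁/T₂ = 111.8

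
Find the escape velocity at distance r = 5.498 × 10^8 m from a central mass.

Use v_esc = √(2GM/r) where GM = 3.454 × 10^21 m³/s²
r = 5.498 × 10^8 m
GM = 3.454 × 10^21 m³/s²
2GM/r = 2 × (3.454 × 10^21) / (5.498 × 10^8) = 1.25646 × 10^13 m²/s²
v_esc = √(2GM/r) = 3.54465 × 10^6 m/s ≈ 3545 km/s

Final answer: 3545 km/s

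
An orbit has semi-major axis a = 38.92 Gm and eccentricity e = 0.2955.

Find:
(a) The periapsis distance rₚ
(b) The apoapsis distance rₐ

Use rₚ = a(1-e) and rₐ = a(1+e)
a = 38.92 Gm = 3.892 × 10^10 m
e = 0.2955:  1 − e = 0.7045,  1 + e = 1.2955
(a) rₚ = a(1 − e) = 3.892 × 10^10 m × 0.7045 = 2.74191 × 10^10 m ≈ 27.42 Gm
(b) rₐ = a(1 + e) = 3.892 × 10^10 m × 1.2955 = 5.04209 × 10^10 m ≈ 50.42 Gm

Final answer:
(a) rₚ = 27.42 Gm
(b) rₐ = 50.42 Gm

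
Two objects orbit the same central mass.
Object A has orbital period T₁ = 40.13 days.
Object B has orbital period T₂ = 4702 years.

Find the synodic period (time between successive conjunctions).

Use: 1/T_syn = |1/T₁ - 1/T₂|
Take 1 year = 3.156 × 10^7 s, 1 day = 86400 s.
T₁ = 40.13 days = 3.46723 × 10^6 s
T₂ = 4702 years = 1.48395 × 10^11 s
1/T₁ = 2.88415 × 10^-7 s⁻¹
1/T₂ = 6.73877 × 10^-12 s⁻¹
|1/T₁ − 1/T₂| = 2.88408 × 10^-7 s⁻¹
T_syn = 1 / |1/T₁ − 1/T₂| = 3.46731 × 10^6 s ≈ 40.13 days

Final answer: T_syn = 40.13 days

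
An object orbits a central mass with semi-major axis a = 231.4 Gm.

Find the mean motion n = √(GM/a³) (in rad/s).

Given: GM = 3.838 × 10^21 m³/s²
a = 231.4 Gm = 2.314 × 10^11 m
GM = 3.838 × 10^21 m³/s²
a³ = 1.23905 × 10^34 m³
GM/a³ = (3.838 × 10^21) / (1.23905 × 10^34) = 3.09753 × 10^-13 s⁻²
n = √(GM/a³) = 5.56554 × 10^-7 rad/s ≈ 5.566 × 10^-7 rad/s

Final answer: n = 5.566 × 10^-7 rad/s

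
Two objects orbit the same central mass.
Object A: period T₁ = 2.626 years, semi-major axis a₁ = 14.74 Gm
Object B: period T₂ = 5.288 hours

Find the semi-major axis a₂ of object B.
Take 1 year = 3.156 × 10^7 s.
T₁ = 2.626 years = 8.28766 × 10^7 s
T₂ = 5.288 hours = 19036.8 s
a₁ = 14.74 Gm = 1.474 × 10^10 m
Kepler's third law: (T₂/T₁)² = (a₂/a₁)³  ⇒  a₂ = a₁ (T₂/T₁)^(2/3)
T₂/T₁ = 0.000229701
(T₂/T₁)^(2/3) = 0.00375066
a₂ = 1.474 × 10^10 m × 0.00375066 = 5.52848 × 10^7 m ≈ 55.28 Mm

Final answer: a₂ = 55.28 Mm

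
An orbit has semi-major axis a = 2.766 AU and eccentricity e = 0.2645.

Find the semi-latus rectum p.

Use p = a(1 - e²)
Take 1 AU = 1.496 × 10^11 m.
a = 2.766 AU = 4.13794 × 10^11 m
e = 0.2645,  e² = 0.0699603,  1 − e² = 0.93004
p = a(1 − e²) = 4.13794 × 10^11 m × 0.93004 = 3.84844 × 10^11 m ≈ 2.572 AU

Final answer: p = 2.572 AU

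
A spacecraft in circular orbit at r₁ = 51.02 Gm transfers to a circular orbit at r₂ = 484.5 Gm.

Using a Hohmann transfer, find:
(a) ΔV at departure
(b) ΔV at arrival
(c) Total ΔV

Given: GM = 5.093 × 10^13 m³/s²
r₁ = 51.02 Gm = 5.102 × 10^10 m
r₂ = 484.5 Gm = 4.845 × 10^11 m
GM = 5.093 × 10^13 m³/s²
Transfer ellipse: a_t = (r₁ + r₂)/2 = 2.6776 × 10^11 m
Circular speed at r₁: v₁ = √(GM/r₁) = 31.5949 m/s
Transfer speed at r₁ (periapsis): v₁ₜ = √(GM(2/r₁ − 1/a_t)) = 42.5002 m/s
(a) ΔV₁ = v₁ₜ − v₁ = 10.9053 m/s ≈ 10.91 m/s
Circular speed at r₂: v₂ = √(GM/r₂) = 10.2527 m/s
Transfer speed at r₂ (apoapsis): v₂ₜ = √(GM(2/r₂ − 1/a_t)) = 4.47546 m/s
(b) ΔV₂ = v₂ − v₂ₜ = 5.77728 m/s ≈ 5.777 m/s
(c) ΔV_total = ΔV₁ + ΔV₂ = 16.6826 m/s ≈ 16.68 m/s

Final answer:
(a) ΔV₁ = 10.91 m/s
(b) ΔV₂ = 5.777 m/s
(c) ΔV_total = 16.68 m/s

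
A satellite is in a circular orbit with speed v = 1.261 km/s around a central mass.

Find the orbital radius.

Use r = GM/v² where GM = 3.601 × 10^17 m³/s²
v = 1.261 km/s = 1261 m/s
GM = 3.601 × 10^17 m³/s²
v² = 1.59012 × 10^6 m²/s²
r = GM/v² = (3.601 × 10^17) / (1.59012 × 10^6) = 2.26461 × 10^11 m ≈ 226.5 Gm

Final answer: 226.5 Gm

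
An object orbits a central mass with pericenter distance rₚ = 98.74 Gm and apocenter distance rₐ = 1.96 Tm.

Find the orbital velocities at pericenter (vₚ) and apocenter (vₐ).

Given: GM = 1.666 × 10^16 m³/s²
rₚ = 98.74 Gm = 9.874 × 10^10 m
rₐ = 1.96 Tm = 1.96 × 10^12 m
GM = 1.666 × 10^16 m³/s²
a = (rₚ + rₐ)/2 = 1.02937 × 10^12 m
Vis-viva: v² = GM (2/r − 1/a)
vₚ² = 1.666 × 10^16 × (2.02552 × 10^-11 − 9.71468 × 10^-13) = 321267 m²/s²
vₚ = 566.804 m/s ≈ 566.8 m/s
vₐ² = 1.666 × 10^16 × (1.02041 × 10^-12 − 9.71468 × 10^-13) = 815.343 m²/s²
vₐ = 28.5542 m/s ≈ 28.55 m/s

Final answer: vₚ = 566.8 m/s, vₐ = 28.55 m/s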